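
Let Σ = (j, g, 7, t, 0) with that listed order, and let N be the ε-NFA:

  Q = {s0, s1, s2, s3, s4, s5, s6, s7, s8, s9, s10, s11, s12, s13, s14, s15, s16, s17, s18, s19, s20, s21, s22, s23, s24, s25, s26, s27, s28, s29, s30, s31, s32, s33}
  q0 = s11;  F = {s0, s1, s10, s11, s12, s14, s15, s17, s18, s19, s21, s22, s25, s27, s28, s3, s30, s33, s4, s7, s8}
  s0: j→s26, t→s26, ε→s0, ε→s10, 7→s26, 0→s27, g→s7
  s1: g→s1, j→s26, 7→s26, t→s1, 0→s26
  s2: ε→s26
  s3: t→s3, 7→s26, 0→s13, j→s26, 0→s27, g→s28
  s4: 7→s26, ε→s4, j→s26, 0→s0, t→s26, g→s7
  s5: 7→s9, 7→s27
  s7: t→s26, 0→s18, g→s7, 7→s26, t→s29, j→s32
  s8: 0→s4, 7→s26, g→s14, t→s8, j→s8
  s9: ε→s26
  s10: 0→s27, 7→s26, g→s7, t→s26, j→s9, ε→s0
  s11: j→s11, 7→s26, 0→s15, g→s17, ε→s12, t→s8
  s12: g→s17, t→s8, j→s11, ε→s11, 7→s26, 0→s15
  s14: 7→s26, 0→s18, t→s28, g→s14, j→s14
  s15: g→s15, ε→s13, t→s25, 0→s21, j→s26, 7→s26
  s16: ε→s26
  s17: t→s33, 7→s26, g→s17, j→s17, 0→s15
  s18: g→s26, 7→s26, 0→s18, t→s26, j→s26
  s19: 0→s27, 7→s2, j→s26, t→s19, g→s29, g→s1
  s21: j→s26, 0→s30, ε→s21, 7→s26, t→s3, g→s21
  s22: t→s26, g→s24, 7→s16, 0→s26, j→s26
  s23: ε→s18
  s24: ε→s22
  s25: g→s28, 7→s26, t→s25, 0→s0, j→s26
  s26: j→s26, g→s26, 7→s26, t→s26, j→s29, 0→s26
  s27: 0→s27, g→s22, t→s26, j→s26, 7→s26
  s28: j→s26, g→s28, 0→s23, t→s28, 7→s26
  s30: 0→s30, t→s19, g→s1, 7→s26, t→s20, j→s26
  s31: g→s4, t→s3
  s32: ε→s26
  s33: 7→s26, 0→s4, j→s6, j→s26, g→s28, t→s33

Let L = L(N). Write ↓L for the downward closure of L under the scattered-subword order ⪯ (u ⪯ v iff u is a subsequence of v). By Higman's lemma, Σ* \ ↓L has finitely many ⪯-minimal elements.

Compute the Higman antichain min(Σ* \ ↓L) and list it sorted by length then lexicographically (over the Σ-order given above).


A = [7, 0j, gtj, t0t, tg0g, 000g0].

|Q|=34, |F|=21, |δ|=134 (14 ε).
min D↑ (20 st, q0=0, F={2}): 0:j→0,g→1,7→2,t→3,0→4 1:j→1,g→1,7→2,t→5,0→4 2:j→2,g→2,7→2,t→2,0→2 3:j→3,g→6,7→2,t→3,0→7 4:j→2,g→4,7→2,t→8,0→9 5:j→2,g→10,7→2,t→5,0→7 6:j→6,g→6,7→2,t→10,0→11 7:j→2,g→12,7→2,t→2,0→13 8:j→2,g→10,7→2,t→8,0→13 9:j→2,g→9,7→2,t→14,0→15 10:j→2,g→10,7→2,t→10,0→11 11:j→2,g→2,7→2,t→2,0→11 12:j→2,g→12,7→2,t→2,0→11 13:j→2,g→12,7→2,t→2,0→16 14:j→2,g→10,7→2,t→14,0→16 15:j→2,g→17,7→2,t→18,0→15 16:j→2,g→19,7→2,t→2,0→16 17:j→2,g→17,7→2,t→17,0→2 18:j→2,g→17,7→2,t→18,0→16 19:j→2,g→19,7→2,t→2,0→2 (ε-aug+det+¬).
'7': |S_i|=[32, 4] end={s16,s2,s26,s29} ∉↓L; 1/1 del acc.
'0j': run [32, 25, 4] end={s26,s29,s32,s9} — reject; 2/2 deletions ∈↓L.
'gtj': N↓-sim [32, 29, 24, 5] end={s26,s29,s32,s6,s9} — reject; 3/3 single-dels accept.
't0t': N↓-sim [32, 26, 15, 2] end={s26,s29} — reject; 3/3 single-dels accept.
'tg0g': |S_i|=[32, 26, 12, 4, 2] end={s26,s29} — reject; 4/4 single-dels accept.
'000g0': N↓-sim [32, 25, 22, 14, 6, 2] end={s26,s29} ∉↓L; 5/5 del acc.
6 minimals (antichain).


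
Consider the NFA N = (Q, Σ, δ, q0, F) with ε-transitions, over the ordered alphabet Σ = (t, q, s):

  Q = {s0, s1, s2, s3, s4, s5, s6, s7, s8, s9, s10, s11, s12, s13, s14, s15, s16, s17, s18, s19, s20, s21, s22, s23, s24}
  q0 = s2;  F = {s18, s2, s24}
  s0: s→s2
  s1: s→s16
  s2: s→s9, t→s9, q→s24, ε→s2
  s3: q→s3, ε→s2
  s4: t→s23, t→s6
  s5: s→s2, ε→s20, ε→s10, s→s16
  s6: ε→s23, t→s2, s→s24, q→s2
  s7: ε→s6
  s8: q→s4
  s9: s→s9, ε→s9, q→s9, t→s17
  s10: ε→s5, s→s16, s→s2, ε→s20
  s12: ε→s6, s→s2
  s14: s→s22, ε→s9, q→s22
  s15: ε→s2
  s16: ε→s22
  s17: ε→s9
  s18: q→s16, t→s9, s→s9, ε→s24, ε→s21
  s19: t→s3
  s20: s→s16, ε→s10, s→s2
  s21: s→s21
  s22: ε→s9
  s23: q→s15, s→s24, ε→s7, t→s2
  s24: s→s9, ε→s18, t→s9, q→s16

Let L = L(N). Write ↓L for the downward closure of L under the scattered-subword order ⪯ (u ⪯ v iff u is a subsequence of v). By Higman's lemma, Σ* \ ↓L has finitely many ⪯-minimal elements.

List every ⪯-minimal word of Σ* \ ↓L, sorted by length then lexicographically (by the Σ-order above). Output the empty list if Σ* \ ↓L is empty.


min(Σ*\↓L) = [t, s, qq].

|Q|=25, |F|=3, |δ|=55 (20 ε).
min D↑ (3 st, q0=0, F={1}): 0:t→1,q→2,s→1 1:t→1,q→1,s→1 2:t→1,q→1,s→1 (ε-aug+det+¬).
't': run [8, 2] end={s17,s9} — reject; 1/1 deletions ∈↓L.
's': N↓-sim [8, 3] end={s17,s21,s9} rej; 1/1 deletions ∈↓L.
'qq': |S_i|=[8, 7, 4] end={s16,s17,s22,s9} — reject; 2/2 single-dels accept.
3 words, ⪯-incomp.


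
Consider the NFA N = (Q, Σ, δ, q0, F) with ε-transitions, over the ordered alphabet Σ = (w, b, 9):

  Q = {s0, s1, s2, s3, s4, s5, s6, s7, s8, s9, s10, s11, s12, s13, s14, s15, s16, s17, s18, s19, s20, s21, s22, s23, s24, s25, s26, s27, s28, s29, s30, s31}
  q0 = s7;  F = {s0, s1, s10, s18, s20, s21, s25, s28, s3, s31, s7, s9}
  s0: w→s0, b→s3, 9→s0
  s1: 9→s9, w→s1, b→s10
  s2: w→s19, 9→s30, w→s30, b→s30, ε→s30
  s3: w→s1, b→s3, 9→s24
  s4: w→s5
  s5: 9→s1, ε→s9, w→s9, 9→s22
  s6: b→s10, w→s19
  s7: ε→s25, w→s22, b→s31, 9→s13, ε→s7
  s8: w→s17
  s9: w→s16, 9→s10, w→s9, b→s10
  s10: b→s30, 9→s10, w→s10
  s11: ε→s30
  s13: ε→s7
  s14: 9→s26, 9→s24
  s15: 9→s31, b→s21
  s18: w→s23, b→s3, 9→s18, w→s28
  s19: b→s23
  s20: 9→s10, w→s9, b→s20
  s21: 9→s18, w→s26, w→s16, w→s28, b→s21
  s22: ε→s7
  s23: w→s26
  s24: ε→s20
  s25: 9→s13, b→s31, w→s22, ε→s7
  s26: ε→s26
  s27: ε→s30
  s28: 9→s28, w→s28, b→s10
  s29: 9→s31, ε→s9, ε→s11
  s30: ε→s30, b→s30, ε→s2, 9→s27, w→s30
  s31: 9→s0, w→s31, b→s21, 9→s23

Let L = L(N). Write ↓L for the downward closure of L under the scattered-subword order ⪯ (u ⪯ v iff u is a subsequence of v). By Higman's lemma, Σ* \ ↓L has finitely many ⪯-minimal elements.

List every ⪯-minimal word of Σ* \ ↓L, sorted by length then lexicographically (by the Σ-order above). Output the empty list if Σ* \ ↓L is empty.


|Q|=32, |F|=12, |δ|=77 (15 ε).
min D↑ (12 st, q0=0, F={10}): 0:w→0,b→1,9→0 1:w→1,b→2,9→3 2:w→4,b→2,9→5 3:w→3,b→6,9→3 4:w→4,b→7,9→4 5:w→4,b→6,9→5 6:w→8,b→6,9→9 7:w→7,b→10,9→7 8:w→8,b→7,9→11 9:w→11,b→9,9→7 10:w→10,b→10,9→10 11:w→11,b→7,9→7 [Hopcroft].
'bbwbb': N↓-sim [22, 18, 16, 11, 7, 6] end={s19,s2,s23,s26,s27,s30} — reject; 5/5 del acc.
'b9b99b': |S_i|=[22, 18, 16, 13, 11, 7, 6] end={s19,s2,s23,s26,s27,s30} ∉↓L; 6/6 single-dels accept.
2 obstructions.

A = [bbwbb, b9b99b].


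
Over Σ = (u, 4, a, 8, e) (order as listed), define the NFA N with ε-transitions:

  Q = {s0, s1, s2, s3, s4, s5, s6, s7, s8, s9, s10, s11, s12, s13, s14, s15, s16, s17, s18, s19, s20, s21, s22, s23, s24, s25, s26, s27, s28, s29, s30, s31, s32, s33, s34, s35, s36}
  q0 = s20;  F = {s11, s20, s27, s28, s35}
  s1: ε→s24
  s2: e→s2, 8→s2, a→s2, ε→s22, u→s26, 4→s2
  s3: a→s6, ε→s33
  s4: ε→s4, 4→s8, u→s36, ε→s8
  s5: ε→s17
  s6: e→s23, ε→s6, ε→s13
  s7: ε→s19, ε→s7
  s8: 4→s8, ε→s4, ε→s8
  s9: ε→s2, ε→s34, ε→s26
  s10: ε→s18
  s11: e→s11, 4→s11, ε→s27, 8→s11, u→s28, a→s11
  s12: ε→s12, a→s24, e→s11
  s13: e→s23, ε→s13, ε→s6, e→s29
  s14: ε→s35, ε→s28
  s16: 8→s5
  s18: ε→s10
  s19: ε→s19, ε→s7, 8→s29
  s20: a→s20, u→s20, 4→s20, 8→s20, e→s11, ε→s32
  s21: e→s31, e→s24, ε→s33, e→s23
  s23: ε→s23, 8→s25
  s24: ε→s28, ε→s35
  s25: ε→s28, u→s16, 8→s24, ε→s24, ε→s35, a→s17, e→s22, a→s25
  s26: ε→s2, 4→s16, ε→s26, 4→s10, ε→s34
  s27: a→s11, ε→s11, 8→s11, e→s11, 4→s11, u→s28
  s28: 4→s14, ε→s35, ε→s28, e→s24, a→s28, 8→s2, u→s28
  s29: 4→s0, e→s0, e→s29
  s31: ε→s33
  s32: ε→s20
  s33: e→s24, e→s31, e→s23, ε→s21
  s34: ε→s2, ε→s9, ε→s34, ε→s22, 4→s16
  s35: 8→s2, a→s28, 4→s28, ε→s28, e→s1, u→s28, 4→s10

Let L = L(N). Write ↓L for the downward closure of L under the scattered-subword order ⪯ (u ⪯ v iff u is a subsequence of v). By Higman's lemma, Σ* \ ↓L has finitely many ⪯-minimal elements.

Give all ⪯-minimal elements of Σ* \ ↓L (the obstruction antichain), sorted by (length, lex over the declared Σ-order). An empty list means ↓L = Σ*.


A = [eu8].

|Q|=37, |F|=5, |δ|=107 (47 ε).
min D↑ (4 st, q0=0, F={3}): 0:u→0,4→0,a→0,8→0,e→1 1:u→2,4→1,a→1,8→1,e→1 2:u→2,4→2,a→2,8→3,e→2 3:u→3,4→3,a→3,8→3,e→3.
'eu8': N↓-sim [19, 17, 15, 10] end={s10,s16,s17,s18,s2,s22,s26,s34,s5,s9} — reject; 3/3 deletions ∈↓L.
1 words, ⪯-incomp.


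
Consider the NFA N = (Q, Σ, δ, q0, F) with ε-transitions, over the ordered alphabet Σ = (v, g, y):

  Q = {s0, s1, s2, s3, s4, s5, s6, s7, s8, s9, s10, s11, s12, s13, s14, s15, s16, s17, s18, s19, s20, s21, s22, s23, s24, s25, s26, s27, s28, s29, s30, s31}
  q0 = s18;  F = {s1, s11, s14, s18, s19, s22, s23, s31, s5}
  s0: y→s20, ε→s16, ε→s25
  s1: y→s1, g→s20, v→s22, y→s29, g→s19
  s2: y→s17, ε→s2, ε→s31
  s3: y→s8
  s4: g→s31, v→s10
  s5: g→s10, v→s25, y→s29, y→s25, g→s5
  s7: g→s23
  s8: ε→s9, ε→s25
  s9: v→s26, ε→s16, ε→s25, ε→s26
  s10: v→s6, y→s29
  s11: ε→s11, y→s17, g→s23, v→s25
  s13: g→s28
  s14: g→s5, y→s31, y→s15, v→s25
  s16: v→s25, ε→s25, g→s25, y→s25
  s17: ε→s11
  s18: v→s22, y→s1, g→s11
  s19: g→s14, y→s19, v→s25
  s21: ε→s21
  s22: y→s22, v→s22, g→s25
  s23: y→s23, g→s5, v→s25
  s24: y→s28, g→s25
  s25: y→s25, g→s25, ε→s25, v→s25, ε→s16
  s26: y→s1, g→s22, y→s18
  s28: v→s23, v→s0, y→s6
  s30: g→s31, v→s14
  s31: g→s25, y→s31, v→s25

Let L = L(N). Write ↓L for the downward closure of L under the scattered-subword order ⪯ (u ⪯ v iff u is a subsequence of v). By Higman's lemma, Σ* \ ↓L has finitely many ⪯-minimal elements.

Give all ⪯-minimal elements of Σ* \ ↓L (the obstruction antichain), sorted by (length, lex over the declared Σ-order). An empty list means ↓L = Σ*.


min(Σ*\↓L) = [vg, gv, gggy, yggyg].

|Q|=32, |F|=9, |δ|=73 (15 ε).
min D↑ (10 st, q0=0, F={4}): 0:v→1,g→2,y→3 1:v→1,g→4,y→1 2:v→4,g→5,y→2 3:v→1,g→6,y→3 4:v→4,g→4,y→4 5:v→4,g→7,y→5 6:v→4,g→8,y→6 7:v→4,g→7,y→4 8:v→4,g→7,y→9 9:v→4,g→4,y→9.
'vg': run [17, 4, 2] end={s16,s25} — reject; 2/2 single-dels accept.
'gv': |S_i|=[17, 14, 3] end={s16,s25,s6} — reject; 2/2 deletions ∈↓L.
'gggy': |S_i|=[17, 14, 10, 6, 3] end={s16,s25,s29} rej; 4/4 deletions ∈↓L.
'yggyg': |S_i|=[17, 16, 12, 9, 5, 2] end={s16,s25} — reject; 5/5 deletions ∈↓L.
4 obstructions.


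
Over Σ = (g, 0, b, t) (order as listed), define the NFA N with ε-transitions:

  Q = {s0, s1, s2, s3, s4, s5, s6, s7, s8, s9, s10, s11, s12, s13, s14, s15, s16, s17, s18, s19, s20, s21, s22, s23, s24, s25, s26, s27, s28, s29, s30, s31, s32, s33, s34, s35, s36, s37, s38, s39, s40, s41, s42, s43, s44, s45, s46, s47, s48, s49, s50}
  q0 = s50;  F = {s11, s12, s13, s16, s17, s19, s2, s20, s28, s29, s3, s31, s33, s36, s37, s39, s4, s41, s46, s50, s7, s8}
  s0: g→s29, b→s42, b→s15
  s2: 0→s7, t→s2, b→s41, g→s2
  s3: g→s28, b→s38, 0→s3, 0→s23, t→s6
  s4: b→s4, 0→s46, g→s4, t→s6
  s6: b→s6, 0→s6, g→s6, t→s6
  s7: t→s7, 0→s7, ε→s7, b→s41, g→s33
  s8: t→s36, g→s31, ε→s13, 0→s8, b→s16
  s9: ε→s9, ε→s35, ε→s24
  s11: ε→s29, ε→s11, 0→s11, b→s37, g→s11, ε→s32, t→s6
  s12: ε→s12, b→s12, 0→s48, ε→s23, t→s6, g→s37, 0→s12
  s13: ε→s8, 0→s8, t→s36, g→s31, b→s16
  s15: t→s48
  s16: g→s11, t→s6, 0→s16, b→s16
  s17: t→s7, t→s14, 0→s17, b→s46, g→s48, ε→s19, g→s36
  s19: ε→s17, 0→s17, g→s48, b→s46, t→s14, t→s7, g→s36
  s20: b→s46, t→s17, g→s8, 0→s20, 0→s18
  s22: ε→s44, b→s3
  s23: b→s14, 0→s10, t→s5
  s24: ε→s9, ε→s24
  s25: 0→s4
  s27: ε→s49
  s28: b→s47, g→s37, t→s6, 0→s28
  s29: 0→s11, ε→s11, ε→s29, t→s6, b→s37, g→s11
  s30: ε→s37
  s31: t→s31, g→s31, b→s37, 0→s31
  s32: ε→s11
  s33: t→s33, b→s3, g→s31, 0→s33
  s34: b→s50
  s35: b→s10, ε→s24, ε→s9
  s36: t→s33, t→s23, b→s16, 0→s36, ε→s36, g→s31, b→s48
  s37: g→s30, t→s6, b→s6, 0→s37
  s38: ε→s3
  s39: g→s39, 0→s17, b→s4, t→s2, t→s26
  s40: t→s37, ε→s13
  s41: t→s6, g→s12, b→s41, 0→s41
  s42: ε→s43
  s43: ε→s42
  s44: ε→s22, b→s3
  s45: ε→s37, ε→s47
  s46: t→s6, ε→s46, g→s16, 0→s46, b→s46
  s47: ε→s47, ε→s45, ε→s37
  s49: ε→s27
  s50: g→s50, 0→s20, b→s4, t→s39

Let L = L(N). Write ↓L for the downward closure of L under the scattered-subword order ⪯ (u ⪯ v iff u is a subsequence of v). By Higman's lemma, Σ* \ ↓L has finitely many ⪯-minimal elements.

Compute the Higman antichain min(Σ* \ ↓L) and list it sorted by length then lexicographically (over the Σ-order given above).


|Q|=51, |F|=22, |δ|=151 (36 ε).
min D↑ (20 st, q0=0, F={7}): 0:g→0,0→1,b→2,t→3 1:g→4,0→1,b→5,t→6 2:g→2,0→5,b→2,t→7 3:g→3,0→6,b→2,t→8 4:g→9,0→4,b→10,t→11 5:g→10,0→5,b→5,t→7 6:g→11,0→6,b→5,t→12 7:g→7,0→7,b→7,t→7 8:g→8,0→12,b→13,t→8 9:g→9,0→9,b→14,t→9 10:g→15,0→10,b→10,t→7 11:g→9,0→11,b→10,t→16 12:g→16,0→12,b→13,t→12 13:g→17,0→13,b→13,t→7 14:g→14,0→14,b→7,t→7 15:g→15,0→15,b→14,t→7 16:g→9,0→16,b→18,t→16 17:g→14,0→17,b→17,t→7 18:g→19,0→18,b→18,t→7 19:g→14,0→19,b→14,t→7 (ε-aug+det+¬).
'bt': |S_i|=[35, 21, 2] end={s5,s6} ∉↓L; 2/2 single-dels accept.
'0ggbb': |S_i|=[35, 30, 23, 10, 5, 1] end={s6} rej; 5/5 del acc.
'ttbggb': |S_i|=[35, 30, 20, 15, 12, 3, 1] end={s6} ∉↓L; 6/6 del acc.
3 minimals (antichain).

A = [bt, 0ggbb, ttbggb].


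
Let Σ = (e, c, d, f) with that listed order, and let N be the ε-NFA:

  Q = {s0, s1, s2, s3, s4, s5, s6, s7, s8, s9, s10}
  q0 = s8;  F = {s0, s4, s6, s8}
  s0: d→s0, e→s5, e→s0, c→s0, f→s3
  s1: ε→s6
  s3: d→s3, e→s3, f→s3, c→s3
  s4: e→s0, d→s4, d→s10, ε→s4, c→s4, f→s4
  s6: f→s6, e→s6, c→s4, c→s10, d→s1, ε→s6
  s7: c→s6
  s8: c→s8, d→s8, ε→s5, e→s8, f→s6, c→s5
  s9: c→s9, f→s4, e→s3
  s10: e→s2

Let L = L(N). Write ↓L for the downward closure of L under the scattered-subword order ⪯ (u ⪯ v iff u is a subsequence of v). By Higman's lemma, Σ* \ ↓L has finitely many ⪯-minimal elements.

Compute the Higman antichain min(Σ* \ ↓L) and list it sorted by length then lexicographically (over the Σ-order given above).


A = [fcef].

|Q|=11, |F|=4, |δ|=33 (4 ε).
min D↑ (5 st, q0=0, F={4}): 0:e→0,c→0,d→0,f→1 1:e→1,c→2,d→1,f→1 2:e→3,c→2,d→2,f→2 3:e→3,c→3,d→3,f→4 4:e→4,c→4,d→4,f→4 [Hopcroft].
'fcef': N↓-sim [9, 8, 6, 4, 1] end={s3} ∉↓L; 4/4 single-dels accept.
1 words, ⪯-incomp.


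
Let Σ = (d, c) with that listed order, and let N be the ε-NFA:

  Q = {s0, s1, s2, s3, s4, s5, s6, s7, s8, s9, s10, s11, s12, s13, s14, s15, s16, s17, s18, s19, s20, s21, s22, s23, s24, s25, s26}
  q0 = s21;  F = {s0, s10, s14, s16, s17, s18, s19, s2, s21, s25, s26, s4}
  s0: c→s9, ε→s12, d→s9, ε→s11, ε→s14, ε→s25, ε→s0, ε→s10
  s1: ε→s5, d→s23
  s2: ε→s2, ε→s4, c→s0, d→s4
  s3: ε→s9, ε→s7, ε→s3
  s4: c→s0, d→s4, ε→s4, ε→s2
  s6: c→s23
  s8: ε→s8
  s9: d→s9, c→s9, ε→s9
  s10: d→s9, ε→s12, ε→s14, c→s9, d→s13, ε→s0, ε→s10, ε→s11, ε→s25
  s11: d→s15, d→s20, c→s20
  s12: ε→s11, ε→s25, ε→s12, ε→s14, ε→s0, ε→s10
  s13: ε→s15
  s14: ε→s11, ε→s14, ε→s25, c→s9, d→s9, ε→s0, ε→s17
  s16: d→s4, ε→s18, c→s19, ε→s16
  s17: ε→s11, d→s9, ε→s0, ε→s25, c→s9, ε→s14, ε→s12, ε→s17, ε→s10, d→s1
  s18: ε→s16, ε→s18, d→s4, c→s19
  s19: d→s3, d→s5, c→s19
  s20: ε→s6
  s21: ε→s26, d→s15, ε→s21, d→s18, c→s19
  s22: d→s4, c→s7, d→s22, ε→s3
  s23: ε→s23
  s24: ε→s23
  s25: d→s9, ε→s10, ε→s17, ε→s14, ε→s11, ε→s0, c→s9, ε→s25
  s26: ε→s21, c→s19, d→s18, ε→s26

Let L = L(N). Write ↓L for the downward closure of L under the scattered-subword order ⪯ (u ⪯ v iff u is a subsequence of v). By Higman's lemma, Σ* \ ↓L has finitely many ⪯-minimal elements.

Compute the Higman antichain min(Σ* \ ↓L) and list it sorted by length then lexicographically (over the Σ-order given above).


|Q|=27, |F|=12, |δ|=97 (59 ε).
min D↑ (6 st, q0=0, F={4}): 0:d→1,c→2 1:d→3,c→2 2:d→4,c→2 3:d→3,c→5 4:d→4,c→4 5:d→4,c→4.
'cd': N↓-sim [24, 18, 10] end={s1,s13,s15,s20,s23,s3,s5,s6,s7,s9} rej; 2/2 del acc.
'ddcc': run [24, 22, 19, 15, 4] end={s20,s23,s6,s9} ∉↓L; 4/4 deletions ∈↓L.
2 words, ⪯-incomp.

min(Σ*\↓L) = [cd, ddcc].


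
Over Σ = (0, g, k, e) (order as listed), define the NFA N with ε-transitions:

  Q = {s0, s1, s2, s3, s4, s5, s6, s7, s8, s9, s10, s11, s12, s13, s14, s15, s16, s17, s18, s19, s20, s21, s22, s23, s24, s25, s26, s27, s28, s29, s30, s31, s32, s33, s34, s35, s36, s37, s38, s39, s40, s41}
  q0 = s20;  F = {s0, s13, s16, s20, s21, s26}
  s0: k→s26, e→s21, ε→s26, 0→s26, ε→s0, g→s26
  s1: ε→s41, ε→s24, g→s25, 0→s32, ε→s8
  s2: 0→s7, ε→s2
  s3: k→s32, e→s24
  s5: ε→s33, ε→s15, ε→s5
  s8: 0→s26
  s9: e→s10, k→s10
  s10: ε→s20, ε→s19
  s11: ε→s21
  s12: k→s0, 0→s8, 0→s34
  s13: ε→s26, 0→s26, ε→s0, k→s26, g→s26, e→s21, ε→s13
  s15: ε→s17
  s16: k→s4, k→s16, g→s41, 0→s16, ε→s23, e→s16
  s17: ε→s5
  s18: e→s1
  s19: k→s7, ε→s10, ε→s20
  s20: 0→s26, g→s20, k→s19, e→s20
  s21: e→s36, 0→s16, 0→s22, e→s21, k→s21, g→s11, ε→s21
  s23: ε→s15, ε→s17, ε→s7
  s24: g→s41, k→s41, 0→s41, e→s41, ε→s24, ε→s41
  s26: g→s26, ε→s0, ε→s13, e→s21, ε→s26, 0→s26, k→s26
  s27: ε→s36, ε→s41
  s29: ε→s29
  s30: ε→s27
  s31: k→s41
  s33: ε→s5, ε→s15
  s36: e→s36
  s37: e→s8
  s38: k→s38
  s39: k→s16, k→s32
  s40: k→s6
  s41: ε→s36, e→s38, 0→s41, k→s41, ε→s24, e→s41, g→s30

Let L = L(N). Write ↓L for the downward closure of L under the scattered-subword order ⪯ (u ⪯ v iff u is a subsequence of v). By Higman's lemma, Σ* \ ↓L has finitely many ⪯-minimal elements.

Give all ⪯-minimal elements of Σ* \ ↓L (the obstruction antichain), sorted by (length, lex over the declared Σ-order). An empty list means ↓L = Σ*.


Antichain: [0e0g].

|Q|=42, |F|=6, |δ|=93 (37 ε).
min D↑ (5 st, q0=0, F={4}): 0:0→1,g→0,k→0,e→0 1:0→1,g→1,k→1,e→2 2:0→3,g→2,k→2,e→2 3:0→3,g→4,k→3,e→3 4:0→4,g→4,k→4,e→4 (ε-aug+det+¬).
'0e0g': N↓-sim [23, 20, 17, 15, 6] end={s24,s27,s30,s36,s38,s41} rej; 4/4 del acc.
1 obstructions.


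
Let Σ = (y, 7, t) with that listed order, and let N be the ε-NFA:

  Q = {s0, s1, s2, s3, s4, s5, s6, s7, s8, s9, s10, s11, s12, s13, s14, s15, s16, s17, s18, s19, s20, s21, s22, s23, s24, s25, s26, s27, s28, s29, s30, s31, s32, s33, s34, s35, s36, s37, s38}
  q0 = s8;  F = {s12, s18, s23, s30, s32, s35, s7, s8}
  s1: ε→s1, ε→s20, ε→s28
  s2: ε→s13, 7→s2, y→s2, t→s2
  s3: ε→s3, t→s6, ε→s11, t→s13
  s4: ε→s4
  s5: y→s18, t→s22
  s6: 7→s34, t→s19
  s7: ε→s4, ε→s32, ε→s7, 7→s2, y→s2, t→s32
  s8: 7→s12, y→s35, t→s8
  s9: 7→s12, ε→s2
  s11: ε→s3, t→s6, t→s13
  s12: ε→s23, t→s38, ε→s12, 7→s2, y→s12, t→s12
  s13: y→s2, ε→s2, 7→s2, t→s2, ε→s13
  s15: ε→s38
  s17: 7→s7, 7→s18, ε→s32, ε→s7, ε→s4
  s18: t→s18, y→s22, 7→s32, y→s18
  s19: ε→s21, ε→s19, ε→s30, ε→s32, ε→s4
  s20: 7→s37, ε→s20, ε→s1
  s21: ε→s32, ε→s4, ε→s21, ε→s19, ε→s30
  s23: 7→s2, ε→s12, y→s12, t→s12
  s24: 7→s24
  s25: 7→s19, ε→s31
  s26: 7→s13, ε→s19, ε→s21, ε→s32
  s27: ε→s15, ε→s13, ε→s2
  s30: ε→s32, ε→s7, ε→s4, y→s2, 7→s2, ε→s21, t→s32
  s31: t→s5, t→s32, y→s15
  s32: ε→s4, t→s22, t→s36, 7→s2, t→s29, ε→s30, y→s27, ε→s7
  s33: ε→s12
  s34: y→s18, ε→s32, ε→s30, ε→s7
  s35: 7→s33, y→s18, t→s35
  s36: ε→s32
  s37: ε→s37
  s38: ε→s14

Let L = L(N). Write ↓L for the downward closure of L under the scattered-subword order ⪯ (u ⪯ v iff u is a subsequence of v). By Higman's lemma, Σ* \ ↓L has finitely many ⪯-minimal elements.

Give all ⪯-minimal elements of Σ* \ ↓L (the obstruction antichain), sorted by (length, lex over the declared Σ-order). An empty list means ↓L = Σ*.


Antichain: [77, yy7y].

|Q|=39, |F|=8, |δ|=107 (54 ε).
min D↑ (6 st, q0=0, F={4}): 0:y→1,7→2,t→0 1:y→3,7→2,t→1 2:y→2,7→4,t→2 3:y→3,7→5,t→3 4:y→4,7→4,t→4 5:y→4,7→4,t→5 (ε-aug+det+¬).
'77': run [21, 18, 2] end={s13,s2} — reject; 2/2 del acc.
'yy7y': N↓-sim [21, 20, 18, 15, 6] end={s13,s14,s15,s2,s27,s38} — reject; 4/4 single-dels accept.
2 words, ⪯-incomp.


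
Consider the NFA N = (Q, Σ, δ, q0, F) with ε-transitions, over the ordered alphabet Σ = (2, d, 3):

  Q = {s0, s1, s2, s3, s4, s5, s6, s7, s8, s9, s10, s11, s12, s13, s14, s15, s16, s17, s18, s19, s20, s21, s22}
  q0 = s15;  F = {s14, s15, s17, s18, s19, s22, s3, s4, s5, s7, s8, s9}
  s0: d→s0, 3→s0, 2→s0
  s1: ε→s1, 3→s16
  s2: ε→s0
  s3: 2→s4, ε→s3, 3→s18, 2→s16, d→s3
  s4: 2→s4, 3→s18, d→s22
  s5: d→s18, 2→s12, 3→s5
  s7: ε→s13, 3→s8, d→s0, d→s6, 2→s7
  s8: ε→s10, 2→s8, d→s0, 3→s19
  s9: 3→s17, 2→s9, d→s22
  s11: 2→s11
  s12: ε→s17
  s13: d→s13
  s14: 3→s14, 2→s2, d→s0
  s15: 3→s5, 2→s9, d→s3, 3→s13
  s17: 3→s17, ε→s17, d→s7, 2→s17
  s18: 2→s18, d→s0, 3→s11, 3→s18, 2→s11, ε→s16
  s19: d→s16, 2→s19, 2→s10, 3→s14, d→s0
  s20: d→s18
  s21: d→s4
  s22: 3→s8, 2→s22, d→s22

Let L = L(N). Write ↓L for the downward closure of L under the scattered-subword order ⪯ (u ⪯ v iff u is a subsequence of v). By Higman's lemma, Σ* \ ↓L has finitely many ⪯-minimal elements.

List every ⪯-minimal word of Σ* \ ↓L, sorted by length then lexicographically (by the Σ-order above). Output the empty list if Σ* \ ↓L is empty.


|Q|=23, |F|=12, |δ|=59 (8 ε).
min D↑ (13 st, q0=0, F={10}): 0:2→1,d→2,3→3 1:2→1,d→4,3→5 2:2→6,d→2,3→7 3:2→5,d→7,3→3 4:2→4,d→4,3→8 5:2→5,d→9,3→5 6:2→6,d→4,3→7 7:2→7,d→10,3→7 8:2→8,d→10,3→11 9:2→9,d→10,3→8 10:2→10,d→10,3→10 11:2→11,d→10,3→12 12:2→10,d→10,3→12.
'd3d': |S_i|=[20, 15, 9, 2] end={s0,s16} ∉↓L; 3/3 del acc.
'3dd': |S_i|=[20, 15, 12, 4] end={s0,s13,s16,s6} ∉↓L; 3/3 del acc.
'2d3332': run [20, 17, 11, 7, 6, 3, 2] end={s0,s2} rej; 6/6 del acc.
3 obstructions.

min(Σ*\↓L) = [d3d, 3dd, 2d3332].


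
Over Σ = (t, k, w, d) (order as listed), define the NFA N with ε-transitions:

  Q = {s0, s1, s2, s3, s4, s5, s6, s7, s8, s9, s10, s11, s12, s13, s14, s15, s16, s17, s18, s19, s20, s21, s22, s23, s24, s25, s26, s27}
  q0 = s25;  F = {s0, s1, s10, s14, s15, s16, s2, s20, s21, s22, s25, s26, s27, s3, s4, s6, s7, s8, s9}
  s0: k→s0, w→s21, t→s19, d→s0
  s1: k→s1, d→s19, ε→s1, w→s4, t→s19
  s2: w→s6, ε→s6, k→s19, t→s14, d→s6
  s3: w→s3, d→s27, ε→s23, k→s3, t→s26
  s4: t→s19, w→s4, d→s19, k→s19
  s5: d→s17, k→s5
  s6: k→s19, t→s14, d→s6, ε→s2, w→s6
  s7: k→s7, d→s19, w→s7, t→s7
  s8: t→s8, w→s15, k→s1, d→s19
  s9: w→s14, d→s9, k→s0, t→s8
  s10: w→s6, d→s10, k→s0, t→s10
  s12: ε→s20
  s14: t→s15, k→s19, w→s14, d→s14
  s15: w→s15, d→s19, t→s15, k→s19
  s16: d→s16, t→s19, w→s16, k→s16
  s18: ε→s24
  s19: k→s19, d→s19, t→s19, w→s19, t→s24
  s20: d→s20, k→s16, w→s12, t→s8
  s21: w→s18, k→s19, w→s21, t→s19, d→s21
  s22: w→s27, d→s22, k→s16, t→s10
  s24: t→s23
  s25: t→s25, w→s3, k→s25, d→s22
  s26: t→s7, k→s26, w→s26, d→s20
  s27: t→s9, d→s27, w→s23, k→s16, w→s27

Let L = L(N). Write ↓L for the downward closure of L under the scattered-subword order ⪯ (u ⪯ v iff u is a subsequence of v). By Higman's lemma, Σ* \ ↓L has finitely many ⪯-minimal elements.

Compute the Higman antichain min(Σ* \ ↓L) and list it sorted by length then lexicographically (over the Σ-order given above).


|Q|=28, |F|=19, |δ|=92 (6 ε).
min D↑ (19 st, q0=0, F={12}): 0:t→0,k→0,w→1,d→2 1:t→3,k→1,w→1,d→4 2:t→5,k→6,w→4,d→2 3:t→7,k→3,w→3,d→8 4:t→9,k→6,w→4,d→4 5:t→5,k→10,w→11,d→5 6:t→12,k→6,w→6,d→6 7:t→7,k→7,w→7,d→12 8:t→13,k→6,w→8,d→8 9:t→13,k→10,w→14,d→9 10:t→12,k→10,w→15,d→10 11:t→14,k→12,w→11,d→11 12:t→12,k→12,w→12,d→12 13:t→13,k→16,w→17,d→12 14:t→17,k→12,w→14,d→14 15:t→12,k→12,w→15,d→15 16:t→12,k→16,w→18,d→12 17:t→17,k→12,w→17,d→12 18:t→12,k→12,w→18,d→12.
'dkt': run [24, 20, 9, 3] end={s19,s23,s24} ∉↓L; 3/3 del acc.
'wttd': run [24, 21, 17, 8, 3] end={s19,s23,s24} rej; 4/4 single-dels accept.
'dtwk': N↓-sim [24, 20, 15, 10, 3] end={s19,s23,s24} — reject; 4/4 del acc.
3 words, ⪯-incomp.

min(Σ*\↓L) = [dkt, wttd, dtwk].


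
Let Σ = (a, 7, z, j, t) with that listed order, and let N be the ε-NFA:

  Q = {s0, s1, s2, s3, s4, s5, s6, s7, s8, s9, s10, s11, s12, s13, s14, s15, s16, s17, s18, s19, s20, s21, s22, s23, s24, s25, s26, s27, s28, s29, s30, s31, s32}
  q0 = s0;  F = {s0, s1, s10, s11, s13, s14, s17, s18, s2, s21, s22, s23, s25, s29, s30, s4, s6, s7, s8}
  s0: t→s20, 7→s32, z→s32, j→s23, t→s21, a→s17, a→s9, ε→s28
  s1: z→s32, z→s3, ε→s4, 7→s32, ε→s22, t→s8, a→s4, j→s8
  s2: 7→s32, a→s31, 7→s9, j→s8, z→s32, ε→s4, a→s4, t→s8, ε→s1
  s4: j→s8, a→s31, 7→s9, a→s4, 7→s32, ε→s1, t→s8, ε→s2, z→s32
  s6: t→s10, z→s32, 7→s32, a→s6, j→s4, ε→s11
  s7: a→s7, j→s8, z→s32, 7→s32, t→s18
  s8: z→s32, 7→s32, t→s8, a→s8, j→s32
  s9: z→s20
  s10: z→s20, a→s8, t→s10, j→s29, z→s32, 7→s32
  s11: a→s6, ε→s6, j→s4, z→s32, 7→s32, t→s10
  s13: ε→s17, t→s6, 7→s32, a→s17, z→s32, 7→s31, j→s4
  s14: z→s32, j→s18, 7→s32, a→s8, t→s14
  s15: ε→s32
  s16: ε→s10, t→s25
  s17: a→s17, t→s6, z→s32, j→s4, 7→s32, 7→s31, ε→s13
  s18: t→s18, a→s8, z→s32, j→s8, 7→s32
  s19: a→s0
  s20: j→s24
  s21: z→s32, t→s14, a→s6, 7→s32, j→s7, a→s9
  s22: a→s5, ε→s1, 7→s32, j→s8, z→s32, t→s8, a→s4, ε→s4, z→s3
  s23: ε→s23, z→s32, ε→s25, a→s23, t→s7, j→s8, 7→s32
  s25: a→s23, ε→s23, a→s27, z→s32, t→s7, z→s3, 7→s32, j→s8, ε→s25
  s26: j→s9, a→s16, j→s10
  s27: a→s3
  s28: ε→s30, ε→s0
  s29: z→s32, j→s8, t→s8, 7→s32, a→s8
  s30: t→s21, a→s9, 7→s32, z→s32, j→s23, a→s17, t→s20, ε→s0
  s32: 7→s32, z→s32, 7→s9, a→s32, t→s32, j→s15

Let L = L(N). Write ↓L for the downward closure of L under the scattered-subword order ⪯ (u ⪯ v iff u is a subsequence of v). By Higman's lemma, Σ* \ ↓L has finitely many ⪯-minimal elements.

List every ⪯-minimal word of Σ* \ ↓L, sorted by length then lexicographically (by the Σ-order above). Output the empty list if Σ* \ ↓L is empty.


|Q|=33, |F|=19, |δ|=148 (22 ε).
min D↑ (13 st, q0=0, F={2}): 0:a→1,7→2,z→2,j→3,t→4 1:a→1,7→2,z→2,j→5,t→6 2:a→2,7→2,z→2,j→2,t→2 3:a→3,7→2,z→2,j→7,t→8 4:a→6,7→2,z→2,j→8,t→9 5:a→5,7→2,z→2,j→7,t→7 6:a→6,7→2,z→2,j→5,t→10 7:a→7,7→2,z→2,j→2,t→7 8:a→8,7→2,z→2,j→7,t→11 9:a→7,7→2,z→2,j→11,t→9 10:a→7,7→2,z→2,j→12,t→10 11:a→7,7→2,z→2,j→7,t→11 12:a→7,7→2,z→2,j→7,t→7.
'7': run [29, 6] end={s15,s20,s24,s31,s32,s9} — reject; 1/1 deletions ∈↓L.
'z': N↓-sim [29, 6] end={s15,s20,s24,s3,s32,s9} ∉↓L; 1/1 deletions ∈↓L.
'jjj': N↓-sim [29, 19, 6, 5] end={s15,s20,s24,s32,s9} — reject; 3/3 deletions ∈↓L.
'ajtj': run [29, 24, 14, 6, 5] end={s15,s20,s24,s32,s9} — reject; 4/4 single-dels accept.
'ttaj': run [29, 21, 10, 6, 5] end={s15,s20,s24,s32,s9} rej; 4/4 single-dels accept.
5 words, ⪯-incomp.

Antichain: [7, z, jjj, ajtj, ttaj].


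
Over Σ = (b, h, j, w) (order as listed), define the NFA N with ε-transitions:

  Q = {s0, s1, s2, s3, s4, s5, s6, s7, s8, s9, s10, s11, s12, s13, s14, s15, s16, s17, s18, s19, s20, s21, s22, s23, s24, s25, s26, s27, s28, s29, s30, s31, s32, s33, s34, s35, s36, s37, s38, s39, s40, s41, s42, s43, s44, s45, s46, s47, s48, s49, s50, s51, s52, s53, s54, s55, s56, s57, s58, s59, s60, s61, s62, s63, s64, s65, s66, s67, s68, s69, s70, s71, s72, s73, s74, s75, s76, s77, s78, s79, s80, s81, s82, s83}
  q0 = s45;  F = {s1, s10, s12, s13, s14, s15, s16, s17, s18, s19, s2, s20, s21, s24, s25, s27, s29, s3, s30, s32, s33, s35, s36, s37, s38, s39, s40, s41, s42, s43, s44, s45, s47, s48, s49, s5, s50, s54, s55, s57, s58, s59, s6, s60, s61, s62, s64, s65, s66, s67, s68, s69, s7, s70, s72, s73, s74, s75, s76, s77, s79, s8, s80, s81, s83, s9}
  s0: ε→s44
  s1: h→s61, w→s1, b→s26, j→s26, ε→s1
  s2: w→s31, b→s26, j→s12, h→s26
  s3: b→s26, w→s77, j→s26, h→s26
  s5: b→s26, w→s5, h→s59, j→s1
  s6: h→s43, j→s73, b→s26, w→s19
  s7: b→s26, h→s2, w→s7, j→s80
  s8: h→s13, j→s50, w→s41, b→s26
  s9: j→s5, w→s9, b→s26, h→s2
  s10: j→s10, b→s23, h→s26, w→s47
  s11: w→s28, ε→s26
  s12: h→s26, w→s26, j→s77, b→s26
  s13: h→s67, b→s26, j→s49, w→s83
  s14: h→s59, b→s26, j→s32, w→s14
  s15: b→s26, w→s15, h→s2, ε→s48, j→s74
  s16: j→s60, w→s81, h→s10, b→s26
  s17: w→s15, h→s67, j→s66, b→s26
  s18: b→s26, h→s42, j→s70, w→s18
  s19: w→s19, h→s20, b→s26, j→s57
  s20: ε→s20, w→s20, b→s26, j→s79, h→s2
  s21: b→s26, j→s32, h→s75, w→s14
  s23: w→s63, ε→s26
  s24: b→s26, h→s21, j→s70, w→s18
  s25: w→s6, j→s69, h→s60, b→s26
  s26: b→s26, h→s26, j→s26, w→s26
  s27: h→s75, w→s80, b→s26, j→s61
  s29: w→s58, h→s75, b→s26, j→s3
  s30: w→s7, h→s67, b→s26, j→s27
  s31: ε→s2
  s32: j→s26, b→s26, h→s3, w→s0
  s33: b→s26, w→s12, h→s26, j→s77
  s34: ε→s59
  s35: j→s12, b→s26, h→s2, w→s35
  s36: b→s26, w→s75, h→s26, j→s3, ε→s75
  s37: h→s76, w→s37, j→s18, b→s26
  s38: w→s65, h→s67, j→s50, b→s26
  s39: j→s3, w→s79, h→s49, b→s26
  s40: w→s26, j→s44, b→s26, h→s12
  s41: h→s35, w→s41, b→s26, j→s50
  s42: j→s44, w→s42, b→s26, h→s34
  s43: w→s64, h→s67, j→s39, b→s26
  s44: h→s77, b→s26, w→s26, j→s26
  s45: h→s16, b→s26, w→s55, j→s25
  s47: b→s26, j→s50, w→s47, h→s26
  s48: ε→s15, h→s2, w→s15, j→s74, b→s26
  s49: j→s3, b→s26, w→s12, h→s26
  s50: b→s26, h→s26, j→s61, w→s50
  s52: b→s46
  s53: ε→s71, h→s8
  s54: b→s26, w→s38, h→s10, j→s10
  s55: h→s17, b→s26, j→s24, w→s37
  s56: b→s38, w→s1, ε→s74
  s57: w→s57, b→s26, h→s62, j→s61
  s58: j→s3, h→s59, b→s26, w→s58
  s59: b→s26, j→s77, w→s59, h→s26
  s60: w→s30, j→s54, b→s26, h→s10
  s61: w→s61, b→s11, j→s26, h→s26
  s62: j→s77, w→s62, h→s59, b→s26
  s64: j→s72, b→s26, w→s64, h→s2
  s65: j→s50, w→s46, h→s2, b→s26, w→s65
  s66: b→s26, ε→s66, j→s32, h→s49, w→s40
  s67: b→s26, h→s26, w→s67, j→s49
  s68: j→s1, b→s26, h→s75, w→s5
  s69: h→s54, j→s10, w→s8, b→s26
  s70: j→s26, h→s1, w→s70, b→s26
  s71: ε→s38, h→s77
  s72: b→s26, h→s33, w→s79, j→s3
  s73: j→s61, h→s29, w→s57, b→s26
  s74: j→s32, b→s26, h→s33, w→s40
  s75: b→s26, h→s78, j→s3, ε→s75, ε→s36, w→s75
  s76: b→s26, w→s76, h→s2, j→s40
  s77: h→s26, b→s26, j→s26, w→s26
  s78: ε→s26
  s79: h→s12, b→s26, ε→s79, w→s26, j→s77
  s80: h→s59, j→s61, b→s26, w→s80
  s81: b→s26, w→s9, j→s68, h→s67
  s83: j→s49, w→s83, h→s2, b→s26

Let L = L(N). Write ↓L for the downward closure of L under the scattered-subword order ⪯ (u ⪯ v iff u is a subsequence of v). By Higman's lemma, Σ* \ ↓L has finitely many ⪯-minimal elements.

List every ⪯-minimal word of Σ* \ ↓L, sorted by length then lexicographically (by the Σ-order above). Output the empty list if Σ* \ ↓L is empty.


|Q|=84, |F|=66, |δ|=294 (18 ε).
min D↑ (65 st, q0=0, F={1}): 0:b→1,h→2,j→3,w→4 1:b→1,h→1,j→1,w→1 2:b→1,h→5,j→6,w→7 3:b→1,h→6,j→8,w→9 4:b→1,h→10,j→11,w→12 5:b→1,h→1,j→5,w→13 6:b→1,h→5,j→14,w→15 7:b→1,h→16,j→17,w→18 8:b→1,h→14,j→5,w→19 9:b→1,h→20,j→21,w→22 10:b→1,h→16,j→23,w→24 11:b→1,h→25,j→26,w→27 12:b→1,h→28,j→27,w→12 13:b→1,h→1,j→29,w→13 14:b→1,h→5,j→5,w→30 15:b→1,h→16,j→31,w→32 16:b→1,h→1,j→33,w→16 17:b→1,h→34,j→35,w→36 18:b→1,h→37,j→36,w→18 19:b→1,h→38,j→29,w→39 20:b→1,h→16,j→40,w→41 21:b→1,h→42,j→43,w→44 22:b→1,h→45,j→44,w→22 23:b→1,h→33,j→46,w→47 24:b→1,h→37,j→48,w→24 25:b→1,h→34,j→46,w→49 26:b→1,h→35,j→1,w→26 27:b→1,h→50,j→26,w→27 28:b→1,h→37,j→47,w→28 29:b→1,h→1,j→43,w→29 30:b→1,h→16,j→29,w→51 31:b→1,h→34,j→43,w→52 32:b→1,h→37,j→52,w→32 33:b→1,h→1,j→53,w→54 34:b→1,h→1,j→53,w→34 35:b→1,h→43,j→1,w→35 36:b→1,h→55,j→35,w→36 37:b→1,h→1,j→54,w→37 38:b→1,h→16,j→33,w→56 39:b→1,h→57,j→29,w→39 40:b→1,h→33,j→53,w→58 41:b→1,h→37,j→59,w→41 42:b→1,h→34,j→53,w→60 43:b→1,h→1,j→1,w→43 44:b→1,h→61,j→43,w→44 45:b→1,h→37,j→58,w→45 46:b→1,h→53,j→1,w→62 47:b→1,h→54,j→62,w→1 48:b→1,h→63,j→46,w→47 49:b→1,h→55,j→46,w→49 50:b→1,h→55,j→62,w→50 51:b→1,h→37,j→29,w→51 52:b→1,h→55,j→43,w→52 53:b→1,h→1,j→1,w→64 54:b→1,h→1,j→64,w→1 55:b→1,h→1,j→64,w→55 56:b→1,h→37,j→33,w→56 57:b→1,h→37,j→54,w→57 58:b→1,h→54,j→64,w→1 59:b→1,h→63,j→53,w→58 60:b→1,h→55,j→53,w→60 61:b→1,h→55,j→64,w→61 62:b→1,h→64,j→1,w→1 63:b→1,h→1,j→64,w→54 64:b→1,h→1,j→1,w→1 [Hopcroft].
'b': |S_i|=[76, 5] end={s11,s23,s26,s28,s63} rej; 1/1 del acc.
'hhh': run [76, 62, 22, 2] end={s26,s78} rej; 3/3 del acc.
'jjjh': |S_i|=[76, 66, 46, 13, 1] end={s26} rej; 4/4 deletions ∈↓L.
'wjjj': |S_i|=[76, 68, 40, 11, 1] end={s26} ∉↓L; 4/4 single-dels accept.
'whjww': N↓-sim [76, 68, 43, 15, 7, 1] end={s26} — reject; 5/5 deletions ∈↓L.
'wwhjw': N↓-sim [76, 68, 50, 22, 6, 1] end={s26} — reject; 5/5 single-dels accept.
6 minimals (antichain).

min(Σ*\↓L) = [b, hhh, jjjh, wjjj, whjww, wwhjw].


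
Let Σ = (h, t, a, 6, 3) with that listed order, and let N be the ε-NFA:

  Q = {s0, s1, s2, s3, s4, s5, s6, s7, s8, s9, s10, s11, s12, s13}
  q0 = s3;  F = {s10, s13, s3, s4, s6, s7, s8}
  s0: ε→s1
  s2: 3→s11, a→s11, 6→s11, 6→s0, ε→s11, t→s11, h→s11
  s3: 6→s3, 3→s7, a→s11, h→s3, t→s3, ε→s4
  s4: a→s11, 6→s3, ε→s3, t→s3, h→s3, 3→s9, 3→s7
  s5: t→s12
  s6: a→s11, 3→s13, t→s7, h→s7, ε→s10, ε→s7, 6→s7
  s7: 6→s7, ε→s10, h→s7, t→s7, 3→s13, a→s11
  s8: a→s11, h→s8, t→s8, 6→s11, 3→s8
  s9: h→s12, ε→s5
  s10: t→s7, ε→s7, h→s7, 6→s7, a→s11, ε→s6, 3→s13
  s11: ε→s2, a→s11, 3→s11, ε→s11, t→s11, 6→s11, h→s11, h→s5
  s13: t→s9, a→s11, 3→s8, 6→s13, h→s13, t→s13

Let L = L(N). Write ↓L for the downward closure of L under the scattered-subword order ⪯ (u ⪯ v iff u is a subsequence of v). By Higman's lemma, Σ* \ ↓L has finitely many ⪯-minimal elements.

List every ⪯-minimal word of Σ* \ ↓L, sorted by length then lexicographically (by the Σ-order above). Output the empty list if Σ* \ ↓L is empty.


|Q|=14, |F|=7, |δ|=63 (12 ε).
min D↑ (5 st, q0=0, F={1}): 0:h→0,t→0,a→1,6→0,3→2 1:h→1,t→1,a→1,6→1,3→1 2:h→2,t→2,a→1,6→2,3→3 3:h→3,t→3,a→1,6→3,3→4 4:h→4,t→4,a→1,6→1,3→4.
'a': run [14, 6] end={s0,s1,s11,s12,s2,s5} rej; 1/1 deletions ∈↓L.
'3336': run [14, 12, 9, 7, 6] end={s0,s1,s11,s12,s2,s5} rej; 4/4 single-dels accept.
2 words, ⪯-incomp.

A = [a, 3336].


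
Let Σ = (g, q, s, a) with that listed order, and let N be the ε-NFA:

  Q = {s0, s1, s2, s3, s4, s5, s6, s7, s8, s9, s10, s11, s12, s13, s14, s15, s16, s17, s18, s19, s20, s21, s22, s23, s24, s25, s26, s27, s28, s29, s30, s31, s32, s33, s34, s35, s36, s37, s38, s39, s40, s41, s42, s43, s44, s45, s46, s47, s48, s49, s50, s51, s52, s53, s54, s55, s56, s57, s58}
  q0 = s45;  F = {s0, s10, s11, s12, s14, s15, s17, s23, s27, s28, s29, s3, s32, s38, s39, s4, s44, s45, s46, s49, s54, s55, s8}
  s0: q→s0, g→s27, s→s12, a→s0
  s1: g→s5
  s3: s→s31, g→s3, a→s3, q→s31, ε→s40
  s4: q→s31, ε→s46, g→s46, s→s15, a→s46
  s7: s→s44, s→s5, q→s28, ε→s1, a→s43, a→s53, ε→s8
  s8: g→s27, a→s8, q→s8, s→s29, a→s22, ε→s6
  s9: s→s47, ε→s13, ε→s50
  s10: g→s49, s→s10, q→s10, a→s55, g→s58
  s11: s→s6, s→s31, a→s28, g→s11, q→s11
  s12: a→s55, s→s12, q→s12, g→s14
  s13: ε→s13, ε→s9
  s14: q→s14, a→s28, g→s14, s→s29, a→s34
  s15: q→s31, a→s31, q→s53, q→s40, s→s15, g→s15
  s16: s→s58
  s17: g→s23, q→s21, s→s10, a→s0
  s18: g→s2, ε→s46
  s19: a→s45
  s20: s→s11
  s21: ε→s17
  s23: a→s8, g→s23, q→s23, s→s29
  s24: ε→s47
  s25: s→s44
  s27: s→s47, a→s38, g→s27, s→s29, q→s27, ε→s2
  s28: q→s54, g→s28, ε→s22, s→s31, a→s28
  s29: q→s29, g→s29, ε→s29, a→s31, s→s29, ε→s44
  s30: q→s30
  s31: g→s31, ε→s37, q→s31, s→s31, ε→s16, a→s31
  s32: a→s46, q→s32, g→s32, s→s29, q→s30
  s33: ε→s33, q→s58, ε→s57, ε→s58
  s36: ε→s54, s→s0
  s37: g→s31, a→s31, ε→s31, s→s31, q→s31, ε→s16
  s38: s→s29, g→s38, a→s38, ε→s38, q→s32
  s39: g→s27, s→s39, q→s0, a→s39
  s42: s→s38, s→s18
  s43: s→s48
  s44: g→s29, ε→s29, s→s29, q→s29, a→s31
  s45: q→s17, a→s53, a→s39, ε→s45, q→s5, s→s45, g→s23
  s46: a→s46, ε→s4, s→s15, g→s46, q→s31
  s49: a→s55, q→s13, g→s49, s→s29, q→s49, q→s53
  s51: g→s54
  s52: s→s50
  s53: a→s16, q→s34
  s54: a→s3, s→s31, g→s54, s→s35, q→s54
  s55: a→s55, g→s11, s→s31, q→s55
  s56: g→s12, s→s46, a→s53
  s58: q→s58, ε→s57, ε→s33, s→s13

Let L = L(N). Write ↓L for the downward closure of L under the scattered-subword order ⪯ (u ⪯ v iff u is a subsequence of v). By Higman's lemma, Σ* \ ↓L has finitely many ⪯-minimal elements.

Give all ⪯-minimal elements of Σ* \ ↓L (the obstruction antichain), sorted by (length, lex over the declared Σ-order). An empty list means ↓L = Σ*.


|Q|=59, |F|=23, |δ|=170 (30 ε).
min D↑ (22 st, q0=0, F={9}): 0:g→1,q→2,s→0,a→3 1:g→1,q→1,s→4,a→5 2:g→1,q→2,s→6,a→7 3:g→8,q→7,s→3,a→3 4:g→4,q→4,s→4,a→9 5:g→8,q→5,s→4,a→5 6:g→10,q→6,s→6,a→11 7:g→8,q→7,s→12,a→7 8:g→8,q→8,s→4,a→13 9:g→9,q→9,s→9,a→9 10:g→10,q→10,s→4,a→11 11:g→14,q→11,s→9,a→11 12:g→15,q→12,s→12,a→11 13:g→13,q→16,s→4,a→13 14:g→14,q→14,s→9,a→17 15:g→15,q→15,s→4,a→17 16:g→16,q→16,s→4,a→18 17:g→17,q→19,s→9,a→17 18:g→18,q→9,s→20,a→18 19:g→19,q→19,s→9,a→21 20:g→20,q→9,s→20,a→9 21:g→21,q→9,s→9,a→21.
'gsa': |S_i|=[43, 35, 18, 10] end={s13,s16,s31,s33,s37,s47,s50,s57,s58,s9} — reject; 3/3 deletions ∈↓L.
'qsas': N↓-sim [43, 41, 28, 20, 12] end={s13,s16,s31,s33,s35,s37,s47,s50,s57,s58,s6,s9} ∉↓L; 4/4 single-dels accept.
'agaqaq': N↓-sim [43, 36, 31, 26, 23, 17, 13] end={s13,s16,s31,s33,s34,s37,s40,s47,s50,s53,s57,s58,…} rej; 6/6 single-dels accept.
3 words, ⪯-incomp.

A = [gsa, qsas, agaqaq].
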